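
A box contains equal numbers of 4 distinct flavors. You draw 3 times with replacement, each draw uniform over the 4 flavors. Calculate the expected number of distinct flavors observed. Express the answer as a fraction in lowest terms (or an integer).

37/16

Let Xⱼ=1 if type j appears at least once. P(Xⱼ=1) = 1 − ((4−1)/4)^3 = 37/64.
E[#distinct] = 4·37/64 = 37/16.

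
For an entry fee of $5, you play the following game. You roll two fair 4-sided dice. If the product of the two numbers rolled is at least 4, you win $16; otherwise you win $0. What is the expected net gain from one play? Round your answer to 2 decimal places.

$6.00

E[payout] = (5/16)·0 + (11/16)·16 = 11
Expected profit = 11 − 5 = 6 ≈ $6.00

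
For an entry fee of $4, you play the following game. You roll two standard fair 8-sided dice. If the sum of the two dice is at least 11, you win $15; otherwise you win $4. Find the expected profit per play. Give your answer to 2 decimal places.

$3.61

E[payout] = (43/64)·4 + (21/64)·15 = 487/64
Expected profit = 487/64 − 4 = 231/64 ≈ $3.61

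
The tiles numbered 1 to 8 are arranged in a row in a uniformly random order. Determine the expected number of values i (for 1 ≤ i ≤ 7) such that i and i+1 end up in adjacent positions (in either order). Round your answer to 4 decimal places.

1.7500

For each i ∈ {1,…,7}, let Xᵢ = 1 if i and i+1 are adjacent. P(Xᵢ=1) = 2·(8−1)!/8! = 2/8.
By linearity, E[ΣXᵢ] = (7)·(2/8) = 7/4.
≈ 1.7500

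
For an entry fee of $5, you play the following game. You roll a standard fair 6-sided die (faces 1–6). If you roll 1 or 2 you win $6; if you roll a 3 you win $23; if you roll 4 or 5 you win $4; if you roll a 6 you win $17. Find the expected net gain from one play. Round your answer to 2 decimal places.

E[payout] = (1/3)·4 + (1/3)·6 + (1/6)·17 + (1/6)·23 = 10
Expected profit = 10 − 5 = 5 ≈ $5.00

$5.00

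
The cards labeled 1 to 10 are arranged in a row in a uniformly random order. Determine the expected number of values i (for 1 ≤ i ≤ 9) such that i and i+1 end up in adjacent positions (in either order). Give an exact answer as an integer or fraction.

For each i ∈ {1,…,9}, let Xᵢ = 1 if i and i+1 are adjacent. P(Xᵢ=1) = 2·(10−1)!/10! = 2/10.
By linearity, E[ΣXᵢ] = (9)·(2/10) = 9/5.

9/5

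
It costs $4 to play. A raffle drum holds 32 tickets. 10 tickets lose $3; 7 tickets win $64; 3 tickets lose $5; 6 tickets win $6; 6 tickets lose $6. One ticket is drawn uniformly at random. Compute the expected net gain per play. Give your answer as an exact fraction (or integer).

E[payout] = (10/32)·(-3) + (7/32)·64 + (3/32)·(-5) + (6/32)·6 + (6/32)·(-6) = 403/32
Expected profit = 403/32 − 4 = 275/32

275/32 dollars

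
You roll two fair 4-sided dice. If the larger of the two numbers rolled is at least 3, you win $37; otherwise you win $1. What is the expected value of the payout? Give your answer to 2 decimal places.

$28.00

E[payout] = (1/4)·1 + (3/4)·37 = 28
≈ $28.00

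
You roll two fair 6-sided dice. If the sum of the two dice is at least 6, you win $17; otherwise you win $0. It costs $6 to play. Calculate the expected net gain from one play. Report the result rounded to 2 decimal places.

$6.28

E[payout] = (5/18)·0 + (13/18)·17 = 221/18
Expected profit = 221/18 − 6 = 113/18 ≈ $6.28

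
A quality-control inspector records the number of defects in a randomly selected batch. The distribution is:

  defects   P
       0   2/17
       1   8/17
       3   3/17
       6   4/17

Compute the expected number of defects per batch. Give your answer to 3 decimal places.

2.412

E[X] = (2/17)·0 + (8/17)·1 + (3/17)·3 + (4/17)·6
     = 41/17 ≈ 2.412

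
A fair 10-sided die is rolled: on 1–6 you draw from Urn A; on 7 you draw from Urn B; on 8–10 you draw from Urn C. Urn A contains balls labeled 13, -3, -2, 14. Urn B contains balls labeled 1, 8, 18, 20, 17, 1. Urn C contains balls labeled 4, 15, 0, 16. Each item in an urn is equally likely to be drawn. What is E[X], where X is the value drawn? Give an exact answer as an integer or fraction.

E[X | Urn A] = (13 − 3 − 2 + 14)/4 = 11/2
E[X | Urn B] = (1 + 8 + 18 + 20 + 17 + 1)/6 = 65/6
E[X | Urn C] = (4 + 15 + 0 + 16)/4 = 35/4
E[X] = (3/5)·11/2 + (1/10)·65/6 + (3/10)·35/4 = 841/120

841/120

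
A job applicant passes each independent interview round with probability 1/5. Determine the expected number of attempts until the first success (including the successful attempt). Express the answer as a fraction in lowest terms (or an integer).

5

For a geometric distribution, E[trials] = 1/p = 1/(1/5) = 5.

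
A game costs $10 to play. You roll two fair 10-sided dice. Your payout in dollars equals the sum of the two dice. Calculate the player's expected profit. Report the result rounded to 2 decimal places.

Distribution of the sum of the two dice: 2 w.p. 1/100, 3 w.p. 1/50, 4 w.p. 3/100, 5 w.p. 1/25, 6 w.p. 1/20, 7 w.p. 3/50, …
E[payout] = (1/100)·2 + (1/50)·3 + (3/100)·4 + (1/25)·5 + (1/20)·6 + (3/50)·7 + (7/100)·8 + (2/25)·9 + (9/100)·10 + (1/10)·11 + (9/100)·12 + (2/25)·13 + (7/100)·14 + (3/50)·15 + (1/20)·16 + (1/25)·17 + (3/100)·18 + (1/50)·19 + (1/100)·20 = 11
Expected profit = 11 − 10 = 1 ≈ $1.00

$1.00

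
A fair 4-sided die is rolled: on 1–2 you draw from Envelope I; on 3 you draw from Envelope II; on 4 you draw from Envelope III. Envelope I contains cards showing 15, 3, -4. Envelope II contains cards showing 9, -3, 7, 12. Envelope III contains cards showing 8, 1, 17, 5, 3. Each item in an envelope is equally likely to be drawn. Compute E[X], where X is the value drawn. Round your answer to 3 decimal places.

5.596

E[X | Envelope I] = (15 + 3 − 4)/3 = 14/3
E[X | Envelope II] = (9 − 3 + 7 + 12)/4 = 25/4
E[X | Envelope III] = (8 + 1 + 17 + 5 + 3)/5 = 34/5
E[X] = (1/2)·14/3 + (1/4)·25/4 + (1/4)·34/5 = 1343/240 ≈ 5.596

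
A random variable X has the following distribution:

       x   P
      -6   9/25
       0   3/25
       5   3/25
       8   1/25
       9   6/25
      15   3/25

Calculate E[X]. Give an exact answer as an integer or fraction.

E[X] = (9/25)·(-6) + (3/25)·0 + (3/25)·5 + (1/25)·8 + (6/25)·9 + (3/25)·15
     = 68/25

68/25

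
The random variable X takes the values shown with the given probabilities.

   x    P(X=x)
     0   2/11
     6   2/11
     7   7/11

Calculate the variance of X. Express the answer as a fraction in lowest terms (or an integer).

844/121

E[X] = (2/11)·0 + (2/11)·6 + (7/11)·7 = 61/11
E[X²] = (2/11)·0 + (2/11)·36 + (7/11)·49 = 415/11
Var(X) = 415/11 − (61/11)² = 844/121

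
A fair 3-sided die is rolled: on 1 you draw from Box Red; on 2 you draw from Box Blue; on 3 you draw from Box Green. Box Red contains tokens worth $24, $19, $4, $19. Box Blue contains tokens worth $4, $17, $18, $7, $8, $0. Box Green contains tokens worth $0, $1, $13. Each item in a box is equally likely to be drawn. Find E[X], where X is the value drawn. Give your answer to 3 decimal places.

$10.056

E[X | Box Red] = (24 + 19 + 4 + 19)/4 = 33/2
E[X | Box Blue] = (4 + 17 + 18 + 7 + 8 + 0)/6 = 9
E[X | Box Green] = (0 + 1 + 13)/3 = 14/3
E[X] = (1/3)·33/2 + (1/3)·9 + (1/3)·14/3 = 181/18 ≈ 10.056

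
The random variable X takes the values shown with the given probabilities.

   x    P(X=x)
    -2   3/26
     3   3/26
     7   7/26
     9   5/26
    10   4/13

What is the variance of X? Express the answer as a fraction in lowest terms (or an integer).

9933/676

E[X] = (3/26)·(-2) + (3/26)·3 + (7/26)·7 + (5/26)·9 + (4/13)·10 = 177/26
E[X²] = (3/26)·4 + (3/26)·9 + (7/26)·49 + (5/26)·81 + (4/13)·100 = 1587/26
Var(X) = 1587/26 − (177/26)² = 9933/676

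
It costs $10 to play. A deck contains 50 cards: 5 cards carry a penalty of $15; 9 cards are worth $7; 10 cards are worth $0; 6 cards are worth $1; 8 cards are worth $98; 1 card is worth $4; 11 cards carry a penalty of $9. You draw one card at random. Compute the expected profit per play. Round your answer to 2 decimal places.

$3.66

E[payout] = (5/50)·(-15) + (9/50)·7 + (10/50)·0 + (6/50)·1 + (8/50)·98 + (1/50)·4 + (11/50)·(-9) = 683/50
Expected profit = 683/50 − 10 = 183/50 ≈ $3.66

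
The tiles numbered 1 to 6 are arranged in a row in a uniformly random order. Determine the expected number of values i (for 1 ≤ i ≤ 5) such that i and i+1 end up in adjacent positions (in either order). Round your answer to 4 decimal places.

For each i ∈ {1,…,5}, let Xᵢ = 1 if i and i+1 are adjacent. P(Xᵢ=1) = 2·(6−1)!/6! = 2/6.
By linearity, E[ΣXᵢ] = (5)·(2/6) = 5/3.
≈ 1.6667

1.6667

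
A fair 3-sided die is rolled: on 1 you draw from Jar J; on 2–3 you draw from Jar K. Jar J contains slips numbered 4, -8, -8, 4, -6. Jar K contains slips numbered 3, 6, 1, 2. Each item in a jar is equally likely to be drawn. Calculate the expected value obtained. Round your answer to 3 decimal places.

1.067

E[X | Jar J] = (4 − 8 − 8 + 4 − 6)/5 = -14/5
E[X | Jar K] = (3 + 6 + 1 + 2)/4 = 3
E[X] = (1/3)·(-14/5) + (2/3)·3 = 16/15 ≈ 1.067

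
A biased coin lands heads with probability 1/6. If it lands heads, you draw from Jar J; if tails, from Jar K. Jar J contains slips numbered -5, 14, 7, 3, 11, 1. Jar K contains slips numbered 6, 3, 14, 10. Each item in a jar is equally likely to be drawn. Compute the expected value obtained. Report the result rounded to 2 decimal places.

E[X | Jar J] = (-5 + 14 + 7 + 3 + 11 + 1)/6 = 31/6
E[X | Jar K] = (6 + 3 + 14 + 10)/4 = 33/4
E[X] = (1/6)·31/6 + (5/6)·33/4 = 557/72 ≈ 7.74

7.74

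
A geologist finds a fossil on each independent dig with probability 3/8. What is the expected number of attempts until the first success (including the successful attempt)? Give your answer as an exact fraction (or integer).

For a geometric distribution, E[trials] = 1/p = 1/(3/8) = 8/3.

8/3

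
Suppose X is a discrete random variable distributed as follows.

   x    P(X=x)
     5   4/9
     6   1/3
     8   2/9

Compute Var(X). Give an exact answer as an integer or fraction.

4/3

E[X] = (4/9)·5 + (1/3)·6 + (2/9)·8 = 6
E[X²] = (4/9)·25 + (1/3)·36 + (2/9)·64 = 112/3
Var(X) = 112/3 − (6)² = 4/3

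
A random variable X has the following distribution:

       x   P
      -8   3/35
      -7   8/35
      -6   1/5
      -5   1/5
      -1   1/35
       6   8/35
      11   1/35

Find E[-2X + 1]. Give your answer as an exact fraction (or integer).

233/35

E[-2x+1] = (3/35)·17 + (8/35)·15 + (1/5)·13 + (1/5)·11 + (1/35)·3 + (8/35)·(-11) + (1/35)·(-21)
     = 233/35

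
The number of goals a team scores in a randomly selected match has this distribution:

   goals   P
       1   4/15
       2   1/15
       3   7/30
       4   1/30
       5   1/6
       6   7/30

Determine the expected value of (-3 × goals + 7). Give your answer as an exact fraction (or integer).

-17/5

E[-3x+7] = (4/15)·4 + (1/15)·1 + (7/30)·(-2) + (1/30)·(-5) + (1/6)·(-8) + (7/30)·(-11)
     = -17/5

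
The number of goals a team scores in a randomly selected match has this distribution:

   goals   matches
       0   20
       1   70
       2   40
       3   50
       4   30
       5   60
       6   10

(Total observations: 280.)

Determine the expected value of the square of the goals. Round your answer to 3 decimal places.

Total = 280, so P(goals=0) = 20/280, etc.
E[X²] = (1/14)·0 + (1/4)·1 + (1/7)·4 + (5/28)·9 + (3/28)·16 + (3/14)·25 + (1/28)·36
     = 151/14 ≈ 10.786

10.786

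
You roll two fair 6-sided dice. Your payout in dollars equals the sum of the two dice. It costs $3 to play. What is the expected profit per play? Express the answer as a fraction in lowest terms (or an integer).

Distribution of the sum of the two dice: 2 w.p. 1/36, 3 w.p. 1/18, 4 w.p. 1/12, 5 w.p. 1/9, 6 w.p. 5/36, 7 w.p. 1/6, …
E[payout] = (1/36)·2 + (1/18)·3 + (1/12)·4 + (1/9)·5 + (5/36)·6 + (1/6)·7 + (5/36)·8 + (1/9)·9 + (1/12)·10 + (1/18)·11 + (1/36)·12 = 7
Expected profit = 7 − 3 = 4

$4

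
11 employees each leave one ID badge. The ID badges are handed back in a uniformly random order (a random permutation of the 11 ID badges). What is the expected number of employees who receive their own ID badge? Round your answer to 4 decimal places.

1.0000

Let Xᵢ = 1 if person i gets their own ID badge. For each i, P(Xᵢ=1) = 1/11.
By linearity of expectation, E[X₁+…+X_11] = 11·(1/11) = 1.
≈ 1.0000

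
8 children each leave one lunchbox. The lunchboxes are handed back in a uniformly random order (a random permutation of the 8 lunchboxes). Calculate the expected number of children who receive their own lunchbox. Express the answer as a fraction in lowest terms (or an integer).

1

Let Xᵢ = 1 if person i gets their own lunchbox. For each i, P(Xᵢ=1) = 1/8.
By linearity of expectation, E[X₁+…+X_8] = 8·(1/8) = 1.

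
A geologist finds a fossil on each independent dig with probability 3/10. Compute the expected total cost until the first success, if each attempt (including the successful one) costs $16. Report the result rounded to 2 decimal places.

E[#attempts] = 1/p = 10/3; E[cost] = 16·10/3 = 160/3.
≈ 53.33

$53.33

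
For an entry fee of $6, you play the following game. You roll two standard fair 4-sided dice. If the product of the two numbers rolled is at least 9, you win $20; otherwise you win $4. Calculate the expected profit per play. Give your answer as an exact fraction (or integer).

$2

E[payout] = (3/4)·4 + (1/4)·20 = 8
Expected profit = 8 − 6 = 2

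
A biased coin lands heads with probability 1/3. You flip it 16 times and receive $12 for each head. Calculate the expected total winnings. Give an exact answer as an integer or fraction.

E[#heads] = 16·1/3 = 16/3 (linearity over flips).
E[winnings] = 12·16/3 = 64.

$64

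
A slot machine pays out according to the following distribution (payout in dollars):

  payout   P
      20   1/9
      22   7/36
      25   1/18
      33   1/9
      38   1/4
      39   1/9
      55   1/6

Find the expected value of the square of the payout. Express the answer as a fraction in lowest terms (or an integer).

E[X²] = (1/9)·400 + (7/36)·484 + (1/18)·625 + (1/9)·1089 + (1/4)·1444 + (1/9)·1521 + (1/6)·3025
     = 11956/9

11956/9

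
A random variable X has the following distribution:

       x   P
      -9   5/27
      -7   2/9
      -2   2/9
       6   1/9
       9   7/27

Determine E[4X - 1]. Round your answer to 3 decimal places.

-3.667

E[4x-1] = (5/27)·(-37) + (2/9)·(-29) + (2/9)·(-9) + (1/9)·23 + (7/27)·35
     = -11/3 ≈ -3.667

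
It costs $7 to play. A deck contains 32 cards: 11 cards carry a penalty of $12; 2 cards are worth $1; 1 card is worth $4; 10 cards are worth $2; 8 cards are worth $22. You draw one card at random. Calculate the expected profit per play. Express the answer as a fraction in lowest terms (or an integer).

-77/16 dollars

E[payout] = (11/32)·(-12) + (2/32)·1 + (1/32)·4 + (10/32)·2 + (8/32)·22 = 35/16
Expected profit = 35/16 − 7 = -77/16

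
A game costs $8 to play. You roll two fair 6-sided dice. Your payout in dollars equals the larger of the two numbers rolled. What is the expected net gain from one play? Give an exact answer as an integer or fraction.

Distribution of the larger of the two numbers rolled: 1 w.p. 1/36, 2 w.p. 1/12, 3 w.p. 5/36, 4 w.p. 7/36, 5 w.p. 1/4, 6 w.p. 11/36
E[payout] = (1/36)·1 + (1/12)·2 + (5/36)·3 + (7/36)·4 + (1/4)·5 + (11/36)·6 = 161/36
Expected profit = 161/36 − 8 = -127/36

-127/36 dollars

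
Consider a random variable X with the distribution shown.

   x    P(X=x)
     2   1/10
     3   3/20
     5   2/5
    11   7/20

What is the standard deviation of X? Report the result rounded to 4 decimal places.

E[X] = 13/2, E[X²] = 541/10
Var(X) = E[X²] − (E[X])² = 541/10 − 169/4 = 237/20
SD(X) = √(237/20) ≈ 3.4424

3.4424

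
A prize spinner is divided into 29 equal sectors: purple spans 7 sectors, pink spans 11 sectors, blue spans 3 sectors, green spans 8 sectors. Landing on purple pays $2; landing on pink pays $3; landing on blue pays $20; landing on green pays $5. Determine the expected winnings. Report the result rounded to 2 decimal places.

E[payout] = (7/29)·2 + (11/29)·3 + (3/29)·20 + (8/29)·5 = 147/29
≈ $5.07

$5.07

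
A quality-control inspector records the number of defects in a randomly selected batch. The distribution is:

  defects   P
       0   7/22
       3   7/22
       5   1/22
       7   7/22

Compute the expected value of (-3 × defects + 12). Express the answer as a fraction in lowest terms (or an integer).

39/22

E[-3x+12] = (7/22)·12 + (7/22)·3 + (1/22)·(-3) + (7/22)·(-9)
     = 39/22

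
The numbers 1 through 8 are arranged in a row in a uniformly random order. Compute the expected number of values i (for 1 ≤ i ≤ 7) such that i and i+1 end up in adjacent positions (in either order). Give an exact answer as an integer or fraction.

For each i ∈ {1,…,7}, let Xᵢ = 1 if i and i+1 are adjacent. P(Xᵢ=1) = 2·(8−1)!/8! = 2/8.
By linearity, E[ΣXᵢ] = (7)·(2/8) = 7/4.

7/4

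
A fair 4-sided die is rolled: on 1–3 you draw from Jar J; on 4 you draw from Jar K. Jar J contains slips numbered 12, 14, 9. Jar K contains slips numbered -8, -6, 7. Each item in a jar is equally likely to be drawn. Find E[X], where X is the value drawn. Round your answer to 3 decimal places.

E[X | Jar J] = (12 + 14 + 9)/3 = 35/3
E[X | Jar K] = (-8 − 6 + 7)/3 = -7/3
E[X] = (3/4)·35/3 + (1/4)·(-7/3) = 49/6 ≈ 8.167

8.167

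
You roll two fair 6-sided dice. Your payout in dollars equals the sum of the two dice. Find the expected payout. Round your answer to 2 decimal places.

Distribution of the sum of the two dice: 2 w.p. 1/36, 3 w.p. 1/18, 4 w.p. 1/12, 5 w.p. 1/9, 6 w.p. 5/36, 7 w.p. 1/6, …
E[payout] = (1/36)·2 + (1/18)·3 + (1/12)·4 + (1/9)·5 + (5/36)·6 + (1/6)·7 + (5/36)·8 + (1/9)·9 + (1/12)·10 + (1/18)·11 + (1/36)·12 = 7
≈ $7.00

$7.00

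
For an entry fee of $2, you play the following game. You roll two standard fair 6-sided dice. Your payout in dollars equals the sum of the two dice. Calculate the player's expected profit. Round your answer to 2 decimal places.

Distribution of the sum of the two dice: 2 w.p. 1/36, 3 w.p. 1/18, 4 w.p. 1/12, 5 w.p. 1/9, 6 w.p. 5/36, 7 w.p. 1/6, …
E[payout] = (1/36)·2 + (1/18)·3 + (1/12)·4 + (1/9)·5 + (5/36)·6 + (1/6)·7 + (5/36)·8 + (1/9)·9 + (1/12)·10 + (1/18)·11 + (1/36)·12 = 7
Expected profit = 7 − 2 = 5 ≈ $5.00

$5.00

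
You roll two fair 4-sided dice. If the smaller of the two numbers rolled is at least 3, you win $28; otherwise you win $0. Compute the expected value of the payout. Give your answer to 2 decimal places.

$7.00

E[payout] = (3/4)·0 + (1/4)·28 = 7
≈ $7.00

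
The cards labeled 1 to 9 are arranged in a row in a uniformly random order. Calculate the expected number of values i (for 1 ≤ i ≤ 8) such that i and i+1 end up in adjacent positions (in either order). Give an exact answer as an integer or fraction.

16/9

For each i ∈ {1,…,8}, let Xᵢ = 1 if i and i+1 are adjacent. P(Xᵢ=1) = 2·(9−1)!/9! = 2/9.
By linearity, E[ΣXᵢ] = (8)·(2/9) = 16/9.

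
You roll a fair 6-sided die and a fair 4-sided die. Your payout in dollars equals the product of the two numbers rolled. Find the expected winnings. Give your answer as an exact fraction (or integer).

35/4 dollars

Distribution of the product of the two numbers rolled: 1 w.p. 1/24, 2 w.p. 1/12, 3 w.p. 1/12, 4 w.p. 1/8, 5 w.p. 1/24, 6 w.p. 1/8, …
E[payout] = (1/24)·1 + (1/12)·2 + (1/12)·3 + (1/8)·4 + (1/24)·5 + (1/8)·6 + (1/12)·8 + (1/24)·9 + (1/24)·10 + (1/8)·12 + (1/24)·15 + (1/24)·16 + (1/24)·18 + (1/24)·20 + (1/24)·24 = 35/4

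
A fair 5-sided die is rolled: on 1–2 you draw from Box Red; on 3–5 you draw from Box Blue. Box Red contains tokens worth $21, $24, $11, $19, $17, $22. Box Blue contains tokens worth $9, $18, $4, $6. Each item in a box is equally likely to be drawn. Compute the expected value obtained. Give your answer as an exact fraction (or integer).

E[X | Box Red] = (21 + 24 + 11 + 19 + 17 + 22)/6 = 19
E[X | Box Blue] = (9 + 18 + 4 + 6)/4 = 37/4
E[X] = (2/5)·19 + (3/5)·37/4 = 263/20

263/20 dollars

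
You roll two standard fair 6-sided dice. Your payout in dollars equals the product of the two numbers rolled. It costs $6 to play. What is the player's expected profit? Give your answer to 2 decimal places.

Distribution of the product of the two numbers rolled: 1 w.p. 1/36, 2 w.p. 1/18, 3 w.p. 1/18, 4 w.p. 1/12, 5 w.p. 1/18, 6 w.p. 1/9, …
E[payout] = (1/36)·1 + (1/18)·2 + (1/18)·3 + (1/12)·4 + (1/18)·5 + (1/9)·6 + (1/18)·8 + (1/36)·9 + (1/18)·10 + (1/9)·12 + (1/18)·15 + (1/36)·16 + (1/18)·18 + (1/18)·20 + (1/18)·24 + (1/36)·25 + (1/18)·30 + (1/36)·36 = 49/4
Expected profit = 49/4 − 6 = 25/4 ≈ $6.25

$6.25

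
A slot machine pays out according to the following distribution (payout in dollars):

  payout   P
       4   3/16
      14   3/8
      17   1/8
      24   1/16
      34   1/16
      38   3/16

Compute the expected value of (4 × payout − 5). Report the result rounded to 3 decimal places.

70.500

E[4x-5] = (3/16)·11 + (3/8)·51 + (1/8)·63 + (1/16)·91 + (1/16)·131 + (3/16)·147
     = 141/2 ≈ 70.500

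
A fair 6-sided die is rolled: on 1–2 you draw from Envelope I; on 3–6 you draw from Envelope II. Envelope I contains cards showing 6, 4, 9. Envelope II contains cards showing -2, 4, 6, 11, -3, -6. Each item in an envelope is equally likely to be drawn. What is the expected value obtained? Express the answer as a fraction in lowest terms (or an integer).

E[X | Envelope I] = (6 + 4 + 9)/3 = 19/3
E[X | Envelope II] = (-2 + 4 + 6 + 11 − 3 − 6)/6 = 5/3
E[X] = (1/3)·19/3 + (2/3)·5/3 = 29/9

29/9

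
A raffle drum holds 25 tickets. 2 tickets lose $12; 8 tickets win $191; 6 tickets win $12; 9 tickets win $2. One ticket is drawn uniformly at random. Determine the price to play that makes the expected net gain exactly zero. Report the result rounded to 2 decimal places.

E[payout] = (2/25)·(-12) + (8/25)·191 + (6/25)·12 + (9/25)·2 = 1594/25
Fair fee = E[payout] = 1594/25 ≈ $63.76

$63.76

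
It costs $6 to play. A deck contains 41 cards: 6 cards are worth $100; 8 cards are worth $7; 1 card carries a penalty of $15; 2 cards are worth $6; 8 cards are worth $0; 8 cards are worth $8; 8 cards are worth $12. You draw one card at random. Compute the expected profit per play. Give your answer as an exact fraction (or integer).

567/41 dollars

E[payout] = (6/41)·100 + (8/41)·7 + (1/41)·(-15) + (2/41)·6 + (8/41)·0 + (8/41)·8 + (8/41)·12 = 813/41
Expected profit = 813/41 − 6 = 567/41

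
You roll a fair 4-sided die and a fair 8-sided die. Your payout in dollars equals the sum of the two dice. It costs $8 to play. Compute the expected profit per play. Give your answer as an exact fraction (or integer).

Distribution of the sum of the two dice: 2 w.p. 1/32, 3 w.p. 1/16, 4 w.p. 3/32, 5 w.p. 1/8, 6 w.p. 1/8, 7 w.p. 1/8, …
E[payout] = (1/32)·2 + (1/16)·3 + (3/32)·4 + (1/8)·5 + (1/8)·6 + (1/8)·7 + (1/8)·8 + (1/8)·9 + (3/32)·10 + (1/16)·11 + (1/32)·12 = 7
Expected profit = 7 − 8 = -1

-$1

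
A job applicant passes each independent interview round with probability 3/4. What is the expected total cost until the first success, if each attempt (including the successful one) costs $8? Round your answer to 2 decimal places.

E[#attempts] = 1/p = 4/3; E[cost] = 8·4/3 = 32/3.
≈ 10.67

$10.67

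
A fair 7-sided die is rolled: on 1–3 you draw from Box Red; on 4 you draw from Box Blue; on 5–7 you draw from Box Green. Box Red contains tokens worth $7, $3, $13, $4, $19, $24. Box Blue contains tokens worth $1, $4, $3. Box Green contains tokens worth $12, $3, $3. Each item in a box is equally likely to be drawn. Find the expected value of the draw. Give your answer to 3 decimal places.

$7.952

E[X | Box Red] = (7 + 3 + 13 + 4 + 19 + 24)/6 = 35/3
E[X | Box Blue] = (1 + 4 + 3)/3 = 8/3
E[X | Box Green] = (12 + 3 + 3)/3 = 6
E[X] = (3/7)·35/3 + (1/7)·8/3 + (3/7)·6 = 167/21 ≈ 7.952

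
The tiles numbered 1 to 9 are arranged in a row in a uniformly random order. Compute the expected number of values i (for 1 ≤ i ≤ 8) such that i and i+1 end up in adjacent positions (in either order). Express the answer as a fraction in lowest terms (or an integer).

16/9

For each i ∈ {1,…,8}, let Xᵢ = 1 if i and i+1 are adjacent. P(Xᵢ=1) = 2·(9−1)!/9! = 2/9.
By linearity, E[ΣXᵢ] = (8)·(2/9) = 16/9.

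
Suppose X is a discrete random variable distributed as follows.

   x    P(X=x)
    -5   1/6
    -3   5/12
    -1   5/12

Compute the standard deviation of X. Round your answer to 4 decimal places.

1.4434

E[X] = -5/2, E[X²] = 25/3
Var(X) = E[X²] − (E[X])² = 25/3 − 25/4 = 25/12
SD(X) = √(25/12) ≈ 1.4434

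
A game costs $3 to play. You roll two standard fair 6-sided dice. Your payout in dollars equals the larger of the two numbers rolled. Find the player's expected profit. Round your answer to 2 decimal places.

Distribution of the larger of the two numbers rolled: 1 w.p. 1/36, 2 w.p. 1/12, 3 w.p. 5/36, 4 w.p. 7/36, 5 w.p. 1/4, 6 w.p. 11/36
E[payout] = (1/36)·1 + (1/12)·2 + (5/36)·3 + (7/36)·4 + (1/4)·5 + (11/36)·6 = 161/36
Expected profit = 161/36 − 3 = 53/36 ≈ $1.47

$1.47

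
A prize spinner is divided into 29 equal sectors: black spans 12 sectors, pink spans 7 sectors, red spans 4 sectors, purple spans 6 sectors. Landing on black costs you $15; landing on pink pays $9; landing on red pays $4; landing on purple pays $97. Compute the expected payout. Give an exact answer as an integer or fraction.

E[payout] = (12/29)·(-15) + (7/29)·9 + (4/29)·4 + (6/29)·97 = 481/29

481/29 dollars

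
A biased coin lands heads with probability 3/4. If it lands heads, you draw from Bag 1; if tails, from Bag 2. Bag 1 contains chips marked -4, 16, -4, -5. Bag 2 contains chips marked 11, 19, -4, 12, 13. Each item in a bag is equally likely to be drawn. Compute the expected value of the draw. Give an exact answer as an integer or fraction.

E[X | Bag 1] = (-4 + 16 − 4 − 5)/4 = 3/4
E[X | Bag 2] = (11 + 19 − 4 + 12 + 13)/5 = 51/5
E[X] = (3/4)·3/4 + (1/4)·51/5 = 249/80

249/80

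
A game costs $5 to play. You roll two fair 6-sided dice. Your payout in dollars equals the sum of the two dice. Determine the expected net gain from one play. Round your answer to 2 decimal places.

Distribution of the sum of the two dice: 2 w.p. 1/36, 3 w.p. 1/18, 4 w.p. 1/12, 5 w.p. 1/9, 6 w.p. 5/36, 7 w.p. 1/6, …
E[payout] = (1/36)·2 + (1/18)·3 + (1/12)·4 + (1/9)·5 + (5/36)·6 + (1/6)·7 + (5/36)·8 + (1/9)·9 + (1/12)·10 + (1/18)·11 + (1/36)·12 = 7
Expected profit = 7 − 5 = 2 ≈ $2.00

$2.00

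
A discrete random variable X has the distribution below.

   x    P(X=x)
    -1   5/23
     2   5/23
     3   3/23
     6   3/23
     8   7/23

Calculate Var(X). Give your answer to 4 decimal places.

E[X] = (5/23)·(-1) + (5/23)·2 + (3/23)·3 + (3/23)·6 + (7/23)·8 = 88/23
E[X²] = (5/23)·1 + (5/23)·4 + (3/23)·9 + (3/23)·36 + (7/23)·64 = 608/23
Var(X) = 608/23 − (88/23)² = 6240/529 ≈ 11.7958

11.7958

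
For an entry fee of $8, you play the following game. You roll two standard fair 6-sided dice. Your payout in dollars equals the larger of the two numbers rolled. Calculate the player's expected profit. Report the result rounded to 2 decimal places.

Distribution of the larger of the two numbers rolled: 1 w.p. 1/36, 2 w.p. 1/12, 3 w.p. 5/36, 4 w.p. 7/36, 5 w.p. 1/4, 6 w.p. 11/36
E[payout] = (1/36)·1 + (1/12)·2 + (5/36)·3 + (7/36)·4 + (1/4)·5 + (11/36)·6 = 161/36
Expected profit = 161/36 − 8 = -127/36 ≈ -$3.53

-$3.53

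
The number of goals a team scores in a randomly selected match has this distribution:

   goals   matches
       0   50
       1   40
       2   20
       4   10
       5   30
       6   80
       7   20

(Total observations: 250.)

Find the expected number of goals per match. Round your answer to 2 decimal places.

Total = 250, so P(goals=0) = 50/250, etc.
E[X] = (1/5)·0 + (4/25)·1 + (2/25)·2 + (1/25)·4 + (3/25)·5 + (8/25)·6 + (2/25)·7
     = 89/25 ≈ 3.56

3.56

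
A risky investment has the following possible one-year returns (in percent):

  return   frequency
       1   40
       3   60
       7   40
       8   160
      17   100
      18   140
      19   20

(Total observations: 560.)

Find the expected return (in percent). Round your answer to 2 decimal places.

Total = 560, so P(return=1) = 40/560, etc.
E[X] = (1/14)·1 + (3/28)·3 + (1/14)·7 + (2/7)·8 + (5/28)·17 + (1/4)·18 + (1/28)·19
     = 319/28 ≈ 11.39

11.39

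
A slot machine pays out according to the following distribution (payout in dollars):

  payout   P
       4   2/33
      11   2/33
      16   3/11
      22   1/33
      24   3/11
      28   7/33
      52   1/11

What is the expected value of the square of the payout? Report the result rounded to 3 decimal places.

662.000

E[X²] = (2/33)·16 + (2/33)·121 + (3/11)·256 + (1/33)·484 + (3/11)·576 + (7/33)·784 + (1/11)·2704
     = 662 ≈ 662.000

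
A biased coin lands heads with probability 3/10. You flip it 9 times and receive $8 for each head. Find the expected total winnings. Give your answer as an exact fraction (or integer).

E[#heads] = 9·3/10 = 27/10 (linearity over flips).
E[winnings] = 8·27/10 = 108/5.

108/5 dollars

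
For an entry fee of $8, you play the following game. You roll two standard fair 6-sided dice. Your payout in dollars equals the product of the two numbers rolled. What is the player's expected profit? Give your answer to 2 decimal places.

Distribution of the product of the two numbers rolled: 1 w.p. 1/36, 2 w.p. 1/18, 3 w.p. 1/18, 4 w.p. 1/12, 5 w.p. 1/18, 6 w.p. 1/9, …
E[payout] = (1/36)·1 + (1/18)·2 + (1/18)·3 + (1/12)·4 + (1/18)·5 + (1/9)·6 + (1/18)·8 + (1/36)·9 + (1/18)·10 + (1/9)·12 + (1/18)·15 + (1/36)·16 + (1/18)·18 + (1/18)·20 + (1/18)·24 + (1/36)·25 + (1/18)·30 + (1/36)·36 = 49/4
Expected profit = 49/4 − 8 = 17/4 ≈ $4.25

$4.25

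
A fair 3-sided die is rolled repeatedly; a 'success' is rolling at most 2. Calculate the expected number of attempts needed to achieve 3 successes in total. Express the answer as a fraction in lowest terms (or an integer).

By linearity (sum of 3 independent geometric waits), E[trials] = 3/p = 3/(2/3) = 9/2.

9/2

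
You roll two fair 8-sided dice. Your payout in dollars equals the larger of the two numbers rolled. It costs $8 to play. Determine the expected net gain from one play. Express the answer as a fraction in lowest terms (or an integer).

-35/16 dollars

Distribution of the larger of the two numbers rolled: 1 w.p. 1/64, 2 w.p. 3/64, 3 w.p. 5/64, 4 w.p. 7/64, 5 w.p. 9/64, 6 w.p. 11/64, …
E[payout] = (1/64)·1 + (3/64)·2 + (5/64)·3 + (7/64)·4 + (9/64)·5 + (11/64)·6 + (13/64)·7 + (15/64)·8 = 93/16
Expected profit = 93/16 − 8 = -35/16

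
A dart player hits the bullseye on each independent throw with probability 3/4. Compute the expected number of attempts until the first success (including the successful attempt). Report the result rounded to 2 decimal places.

1.33

For a geometric distribution, E[trials] = 1/p = 1/(3/4) = 4/3.
≈ 1.33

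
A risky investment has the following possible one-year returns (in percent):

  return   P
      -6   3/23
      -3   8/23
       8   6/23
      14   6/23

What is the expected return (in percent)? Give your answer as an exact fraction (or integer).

90/23

E[X] = (3/23)·(-6) + (8/23)·(-3) + (6/23)·8 + (6/23)·14
     = 90/23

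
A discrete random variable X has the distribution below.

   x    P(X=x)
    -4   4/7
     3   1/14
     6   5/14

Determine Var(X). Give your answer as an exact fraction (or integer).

4437/196

E[X] = (4/7)·(-4) + (1/14)·3 + (5/14)·6 = 1/14
E[X²] = (4/7)·16 + (1/14)·9 + (5/14)·36 = 317/14
Var(X) = 317/14 − (1/14)² = 4437/196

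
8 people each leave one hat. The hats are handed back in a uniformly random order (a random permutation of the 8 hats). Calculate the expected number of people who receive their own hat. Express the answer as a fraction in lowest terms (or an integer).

1

Let Xᵢ = 1 if person i gets their own hat. For each i, P(Xᵢ=1) = 1/8.
By linearity of expectation, E[X₁+…+X_8] = 8·(1/8) = 1.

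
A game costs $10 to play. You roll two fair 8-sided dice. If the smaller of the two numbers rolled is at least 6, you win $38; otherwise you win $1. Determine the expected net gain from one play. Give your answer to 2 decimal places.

E[payout] = (55/64)·1 + (9/64)·38 = 397/64
Expected profit = 397/64 − 10 = -243/64 ≈ -$3.80

-$3.80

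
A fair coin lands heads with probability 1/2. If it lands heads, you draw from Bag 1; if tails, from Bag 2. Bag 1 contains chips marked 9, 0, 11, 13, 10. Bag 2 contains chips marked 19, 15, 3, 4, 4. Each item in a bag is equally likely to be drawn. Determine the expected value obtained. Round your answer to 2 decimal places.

E[X | Bag 1] = (9 + 0 + 11 + 13 + 10)/5 = 43/5
E[X | Bag 2] = (19 + 15 + 3 + 4 + 4)/5 = 9
E[X] = (1/2)·43/5 + (1/2)·9 = 44/5 ≈ 8.80

8.80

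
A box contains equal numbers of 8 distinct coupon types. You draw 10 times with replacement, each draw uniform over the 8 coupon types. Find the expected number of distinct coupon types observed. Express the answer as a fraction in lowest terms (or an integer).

791266575/134217728

Let Xⱼ=1 if type j appears at least once. P(Xⱼ=1) = 1 − ((8−1)/8)^10 = 791266575/1073741824.
E[#distinct] = 8·791266575/1073741824 = 791266575/134217728.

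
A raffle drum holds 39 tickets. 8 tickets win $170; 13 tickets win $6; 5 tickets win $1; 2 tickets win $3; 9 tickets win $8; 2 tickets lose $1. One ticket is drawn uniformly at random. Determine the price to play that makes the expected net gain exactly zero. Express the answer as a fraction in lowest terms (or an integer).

E[payout] = (8/39)·170 + (13/39)·6 + (5/39)·1 + (2/39)·3 + (9/39)·8 + (2/39)·(-1) = 1519/39
Fair fee = E[payout] = 1519/39

1519/39 dollars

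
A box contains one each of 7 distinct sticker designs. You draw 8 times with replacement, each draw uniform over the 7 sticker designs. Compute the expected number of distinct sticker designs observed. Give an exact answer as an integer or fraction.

Let Xⱼ=1 if type j appears at least once. P(Xⱼ=1) = 1 − ((7−1)/7)^8 = 4085185/5764801.
E[#distinct] = 7·4085185/5764801 = 4085185/823543.

4085185/823543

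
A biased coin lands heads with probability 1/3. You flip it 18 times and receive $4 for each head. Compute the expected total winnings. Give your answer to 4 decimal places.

E[#heads] = 18·1/3 = 6 (linearity over flips).
E[winnings] = 4·6 = 24.
≈ 24.0000

$24.0000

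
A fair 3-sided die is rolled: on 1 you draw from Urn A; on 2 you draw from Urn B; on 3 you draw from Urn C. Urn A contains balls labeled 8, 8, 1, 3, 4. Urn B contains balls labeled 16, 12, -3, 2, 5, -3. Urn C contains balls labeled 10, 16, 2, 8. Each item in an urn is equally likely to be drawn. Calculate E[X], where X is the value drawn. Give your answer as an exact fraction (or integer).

E[X | Urn A] = (8 + 8 + 1 + 3 + 4)/5 = 24/5
E[X | Urn B] = (16 + 12 − 3 + 2 + 5 − 3)/6 = 29/6
E[X | Urn C] = (10 + 16 + 2 + 8)/4 = 9
E[X] = (1/3)·24/5 + (1/3)·29/6 + (1/3)·9 = 559/90

559/90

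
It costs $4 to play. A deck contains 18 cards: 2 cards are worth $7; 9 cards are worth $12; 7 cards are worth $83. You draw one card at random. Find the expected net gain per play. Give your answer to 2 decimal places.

$35.06

E[payout] = (2/18)·7 + (9/18)·12 + (7/18)·83 = 703/18
Expected profit = 703/18 − 4 = 631/18 ≈ $35.06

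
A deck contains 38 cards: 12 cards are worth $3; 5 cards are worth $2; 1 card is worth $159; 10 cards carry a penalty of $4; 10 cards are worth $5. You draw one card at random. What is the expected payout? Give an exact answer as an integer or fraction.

215/38 dollars

E[payout] = (12/38)·3 + (5/38)·2 + (1/38)·159 + (10/38)·(-4) + (10/38)·5 = 215/38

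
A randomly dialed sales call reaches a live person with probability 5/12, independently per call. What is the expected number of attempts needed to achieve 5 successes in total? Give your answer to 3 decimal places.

By linearity (sum of 5 independent geometric waits), E[trials] = 5/p = 5/(5/12) = 12.
≈ 12.000

12.000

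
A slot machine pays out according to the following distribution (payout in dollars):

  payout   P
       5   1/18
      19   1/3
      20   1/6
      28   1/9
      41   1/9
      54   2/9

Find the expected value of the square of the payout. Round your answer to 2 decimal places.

E[X²] = (1/18)·25 + (1/3)·361 + (1/6)·400 + (1/9)·784 + (1/9)·1681 + (2/9)·2916
     = 19985/18 ≈ 1110.28

1110.28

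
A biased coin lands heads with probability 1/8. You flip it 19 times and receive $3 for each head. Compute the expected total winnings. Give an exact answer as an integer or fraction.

57/8 dollars

E[#heads] = 19·1/8 = 19/8 (linearity over flips).
E[winnings] = 3·19/8 = 57/8.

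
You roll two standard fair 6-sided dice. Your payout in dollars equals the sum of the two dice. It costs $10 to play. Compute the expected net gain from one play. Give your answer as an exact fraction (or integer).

-$3

Distribution of the sum of the two dice: 2 w.p. 1/36, 3 w.p. 1/18, 4 w.p. 1/12, 5 w.p. 1/9, 6 w.p. 5/36, 7 w.p. 1/6, …
E[payout] = (1/36)·2 + (1/18)·3 + (1/12)·4 + (1/9)·5 + (5/36)·6 + (1/6)·7 + (5/36)·8 + (1/9)·9 + (1/12)·10 + (1/18)·11 + (1/36)·12 = 7
Expected profit = 7 − 10 = -3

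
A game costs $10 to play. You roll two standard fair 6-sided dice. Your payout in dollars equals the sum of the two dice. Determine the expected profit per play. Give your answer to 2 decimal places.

-$3.00

Distribution of the sum of the two dice: 2 w.p. 1/36, 3 w.p. 1/18, 4 w.p. 1/12, 5 w.p. 1/9, 6 w.p. 5/36, 7 w.p. 1/6, …
E[payout] = (1/36)·2 + (1/18)·3 + (1/12)·4 + (1/9)·5 + (5/36)·6 + (1/6)·7 + (5/36)·8 + (1/9)·9 + (1/12)·10 + (1/18)·11 + (1/36)·12 = 7
Expected profit = 7 − 10 = -3 ≈ -$3.00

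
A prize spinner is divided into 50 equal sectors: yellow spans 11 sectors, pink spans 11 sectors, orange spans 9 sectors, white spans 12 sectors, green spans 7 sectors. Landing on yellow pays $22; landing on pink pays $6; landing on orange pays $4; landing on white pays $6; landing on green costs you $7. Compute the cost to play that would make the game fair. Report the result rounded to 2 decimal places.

$7.34

E[payout] = (11/50)·22 + (11/50)·6 + (9/50)·4 + (12/50)·6 + (7/50)·(-7) = 367/50
Fair fee = E[payout] = 367/50 ≈ $7.34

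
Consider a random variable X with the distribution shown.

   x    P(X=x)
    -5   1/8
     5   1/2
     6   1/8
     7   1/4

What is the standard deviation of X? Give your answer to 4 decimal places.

3.6379

E[X] = 35/8, E[X²] = 259/8
Var(X) = E[X²] − (E[X])² = 259/8 − 1225/64 = 847/64
SD(X) = √(847/64) ≈ 3.6379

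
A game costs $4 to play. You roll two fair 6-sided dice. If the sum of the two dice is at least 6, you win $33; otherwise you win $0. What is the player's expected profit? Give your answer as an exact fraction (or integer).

119/6 dollars

E[payout] = (5/18)·0 + (13/18)·33 = 143/6
Expected profit = 143/6 − 4 = 119/6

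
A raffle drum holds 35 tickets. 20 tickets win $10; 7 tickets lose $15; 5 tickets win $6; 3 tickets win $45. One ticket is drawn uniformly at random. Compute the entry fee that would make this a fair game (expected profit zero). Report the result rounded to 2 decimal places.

E[payout] = (20/35)·10 + (7/35)·(-15) + (5/35)·6 + (3/35)·45 = 52/7
Fair fee = E[payout] = 52/7 ≈ $7.43

$7.43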